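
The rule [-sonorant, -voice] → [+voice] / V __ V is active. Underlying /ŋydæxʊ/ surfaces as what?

Only /x/ occurs between two vowels (/æ/ __ /ʊ/) and matches the structural description. It is a voiceless velar fricative, so [-sonorant, -voice] holds; changing it to [+voice] with all other features held fixed yields /ɣ/ (voiced velar fricative). No other segment meets both the structural description and the environment, so the output is [ŋydæɣʊ].

[ŋydæɣʊ]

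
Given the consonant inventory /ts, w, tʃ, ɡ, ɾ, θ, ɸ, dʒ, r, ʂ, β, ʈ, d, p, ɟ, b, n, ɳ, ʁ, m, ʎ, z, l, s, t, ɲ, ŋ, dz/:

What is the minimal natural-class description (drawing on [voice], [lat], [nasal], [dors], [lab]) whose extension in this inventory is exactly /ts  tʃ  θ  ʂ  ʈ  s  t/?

[−voice, −lab]

/ts, tʃ, θ, ʂ, ʈ, s, t/ are all [−voice], [−labial], and no other segment in the inventory matches both values. Dropping any one of them over-generates: [−labial] alone would also admit /ɡ, ɾ, dʒ, r, …/; [−voice] alone would also admit /ɸ, p/. No other single listed feature picks out exactly this set either, so fewer than two features will not do.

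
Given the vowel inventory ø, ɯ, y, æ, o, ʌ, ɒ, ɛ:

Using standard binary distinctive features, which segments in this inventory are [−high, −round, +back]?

Eliminate segments failing any feature: /ø, o, ɒ/ are [+round]; /ɯ, y/ are [+high]; /æ, ɛ/ are [−back]. The remaining /ʌ/ satisfy [−high], [−round], [+back].

ʌ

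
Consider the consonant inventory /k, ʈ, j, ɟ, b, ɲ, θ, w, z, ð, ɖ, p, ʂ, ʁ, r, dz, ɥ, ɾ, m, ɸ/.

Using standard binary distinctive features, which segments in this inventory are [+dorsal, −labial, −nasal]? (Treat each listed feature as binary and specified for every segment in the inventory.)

k, j, ɟ, ʁ

Checking each segment against [+dorsal], [−labial], [−nasal]: /k/ (voiceless velar stop), /j/ (palatal glide), /ɟ/ (voiced palatal stop), /ʁ/ (voiced uvular fricative) satisfy every feature; every other segment in the inventory fails at least one.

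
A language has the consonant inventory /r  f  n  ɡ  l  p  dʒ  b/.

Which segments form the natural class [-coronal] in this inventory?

The feature [coronal] marks segments articulated with the tongue front (tip or blade). In this inventory /f, ɡ, p, b/ lack that property, so they are [-coronal]; /r, n, l, dʒ/ are [+coronal].

f, ɡ, p, b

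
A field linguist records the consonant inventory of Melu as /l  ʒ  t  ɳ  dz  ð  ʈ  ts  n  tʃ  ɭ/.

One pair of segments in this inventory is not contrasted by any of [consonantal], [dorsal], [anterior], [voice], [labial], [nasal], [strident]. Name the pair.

Both /l/ and /ð/ are [+consonantal], [-dorsal], [+anterior], [+voice], [-labial], [-nasal], [-strident]. Since the list omits [sonorant] and [lateral] — which do distinguish the alveolar lateral approximant from the voiced dental fricative — this pair collapses; all other pairs remain distinct.

l, ð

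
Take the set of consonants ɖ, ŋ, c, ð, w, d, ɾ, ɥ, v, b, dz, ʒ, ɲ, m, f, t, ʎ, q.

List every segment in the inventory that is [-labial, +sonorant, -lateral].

ŋ, ɾ, ɲ

Eliminate segments failing any feature: /ɖ, c, ð, d, dz, ʒ, t, q/ are [-sonorant]; /w, ɥ, v, b, m, f/ are [+labial]; /ʎ/ is [+lateral]. The remaining /ŋ, ɾ, ɲ/ satisfy [-labial], [+sonorant], [-lateral].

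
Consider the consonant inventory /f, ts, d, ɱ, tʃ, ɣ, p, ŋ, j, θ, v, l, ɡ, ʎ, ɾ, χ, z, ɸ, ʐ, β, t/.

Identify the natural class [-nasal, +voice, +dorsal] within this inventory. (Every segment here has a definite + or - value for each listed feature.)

ɣ, j, ɡ, ʎ

First, the [-nasal] segments are /f, ts, d, tʃ, ɣ, p, j, θ, v, l, ɡ, ʎ, ɾ, χ, z, ɸ, ʐ, β, t/.
Then [+voice] gives /d, ɣ, j, v, l, ɡ, ʎ, ɾ, z, ʐ, β/.
Intersecting with [+dorsal] leaves /ɣ, j, ɡ, ʎ/.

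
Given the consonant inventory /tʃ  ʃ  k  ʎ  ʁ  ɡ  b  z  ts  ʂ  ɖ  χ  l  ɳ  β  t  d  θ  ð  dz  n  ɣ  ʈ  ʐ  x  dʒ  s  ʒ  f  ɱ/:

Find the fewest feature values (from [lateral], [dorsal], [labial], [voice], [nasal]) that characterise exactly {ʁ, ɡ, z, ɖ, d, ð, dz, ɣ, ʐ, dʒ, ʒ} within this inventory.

Every target segment is [+voice], [−nasal], [−lateral], [−labial]; each remaining inventory member fails at least one of these. Each conjunct is needed — [−nasal, −lateral, −labial] alone would also admit /tʃ, ʃ, k, ts, …/; [+voice, −lateral, −labial] alone would also admit /ɳ, n/; [+voice, −nasal, −labial] alone would also admit /ʎ, l/; [+voice, −nasal, −lateral] alone would also admit /b, β/ — and no other combination of three listed features has exactly this extension, so four is the minimum.

[+voice, −nasal, −lateral, −labial]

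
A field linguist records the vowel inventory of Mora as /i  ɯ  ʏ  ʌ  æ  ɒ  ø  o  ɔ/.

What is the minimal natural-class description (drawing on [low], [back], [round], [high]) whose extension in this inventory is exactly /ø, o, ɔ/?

The class [−high], [−low], [+round] has exactly /ø, o, ɔ/ as its extension in this inventory. No smaller conjunction from the listed features achieves this: [−low, +round] alone would also admit /ʏ/; [−high, +round] alone would also admit /ɒ/; [−high, −low] alone would also admit /ʌ/; and checking the remaining two-feature bundles turns up none with this extension.

[−high, −low, +round]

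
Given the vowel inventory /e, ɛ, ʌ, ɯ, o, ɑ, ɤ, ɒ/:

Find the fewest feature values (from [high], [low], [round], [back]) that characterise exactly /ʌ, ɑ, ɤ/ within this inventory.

[-high, +back, -round]

Every target segment is [-high], [+back], [-round]; each remaining inventory member fails at least one of these. Each conjunct is needed — [+back, -round] alone would also admit /ɯ/; [-high, -round] alone would also admit /e, ɛ/; [-high, +back] alone would also admit /o, ɒ/ — and no other combination of two listed features has exactly this extension, so three is the minimum.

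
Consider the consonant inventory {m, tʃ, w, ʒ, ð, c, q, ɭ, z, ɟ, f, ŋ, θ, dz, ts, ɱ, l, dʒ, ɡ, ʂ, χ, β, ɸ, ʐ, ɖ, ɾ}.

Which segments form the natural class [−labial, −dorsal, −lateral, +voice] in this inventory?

ʒ, ð, z, dz, dʒ, ʐ, ɖ, ɾ

Checking each segment against [−labial], [−dorsal], [−lateral], [+voice]: /ʒ/ (voiced postalveolar fricative), /ð/ (voiced dental fricative), /z/ (voiced alveolar fricative), /dz/ (voiced alveolar affricate), /dʒ/ (voiced postalveolar affricate), /ʐ/ (voiced retroflex fricative), among others, satisfy every feature; every other segment in the inventory fails at least one.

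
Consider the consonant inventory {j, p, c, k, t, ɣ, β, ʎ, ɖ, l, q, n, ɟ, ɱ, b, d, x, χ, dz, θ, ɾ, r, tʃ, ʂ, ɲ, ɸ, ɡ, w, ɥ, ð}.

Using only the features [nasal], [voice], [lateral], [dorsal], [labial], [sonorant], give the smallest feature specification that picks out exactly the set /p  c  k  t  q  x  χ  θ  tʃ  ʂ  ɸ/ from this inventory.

/p, c, k, t, q, x, χ, θ, tʃ, ʂ, ɸ/ are exactly the [-voice] segments in the inventory, so a single feature suffices.

[-voice]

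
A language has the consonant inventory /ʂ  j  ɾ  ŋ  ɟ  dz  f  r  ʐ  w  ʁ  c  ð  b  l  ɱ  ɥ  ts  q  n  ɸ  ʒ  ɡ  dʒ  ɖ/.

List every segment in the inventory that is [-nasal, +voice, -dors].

ɾ, dz, r, ʐ, ð, b, l, ʒ, dʒ, ɖ

Checking each segment against [-nasal], [+voice], [-dorsal]: /ɾ/ (alveolar tap), /dz/ (voiced alveolar affricate), /r/ (alveolar trill), /ʐ/ (voiced retroflex fricative), /ð/ (voiced dental fricative), /b/ (voiced bilabial stop), among others, satisfy every feature; every other segment in the inventory fails at least one.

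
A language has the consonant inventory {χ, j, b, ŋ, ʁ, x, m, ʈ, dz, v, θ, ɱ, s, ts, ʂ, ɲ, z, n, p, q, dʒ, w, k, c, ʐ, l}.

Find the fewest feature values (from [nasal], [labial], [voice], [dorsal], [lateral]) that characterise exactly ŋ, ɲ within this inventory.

[+nasal, +dorsal]

Every target segment is [+nasal], [+dorsal]; each remaining inventory member fails at least one of these. Each conjunct is needed — [+dorsal] alone would also admit /χ, j, ʁ, x, …/; [+nasal] alone would also admit /m, ɱ, n/ — and no other single listed feature has exactly this extension, so two is the minimum.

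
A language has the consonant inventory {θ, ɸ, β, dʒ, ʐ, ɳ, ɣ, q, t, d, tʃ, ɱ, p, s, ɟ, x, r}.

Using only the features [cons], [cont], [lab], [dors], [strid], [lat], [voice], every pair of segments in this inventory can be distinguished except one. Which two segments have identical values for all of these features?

d, ɳ

/d/ (voiced alveolar stop) and /ɳ/ (retroflex nasal) are both [+consonantal], [−continuant], [−labial], [−dorsal], [−strident], [−lateral], [+voice], so none of the listed features separates them. (They do differ in [sonorant], [nasal] and [anterior], which are not among the given features.) Every other pair in the inventory differs on at least one listed feature.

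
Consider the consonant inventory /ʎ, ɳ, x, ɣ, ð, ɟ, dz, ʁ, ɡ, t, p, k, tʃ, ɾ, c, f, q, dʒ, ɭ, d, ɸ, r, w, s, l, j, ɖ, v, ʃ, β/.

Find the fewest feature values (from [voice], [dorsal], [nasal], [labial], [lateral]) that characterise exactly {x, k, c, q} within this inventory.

[-voice, +dorsal]

The class [-voice], [+dorsal] has exactly /x, k, c, q/ as its extension in this inventory. No smaller conjunction from the listed features achieves this: [+dorsal] alone would also admit /ʎ, ɣ, ɟ, ʁ, …/; [-voice] alone would also admit /t, p, tʃ, f, …/; and checking the remaining single features turns up none with this extension.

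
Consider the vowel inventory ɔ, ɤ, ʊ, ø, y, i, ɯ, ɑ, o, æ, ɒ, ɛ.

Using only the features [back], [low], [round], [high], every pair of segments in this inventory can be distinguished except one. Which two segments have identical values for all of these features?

Both /o/ and /ɔ/ are [+back], [−low], [+round], [−high]. Since the list omits [tense] — which does distinguish the mid back rounded tense vowel from the mid back rounded lax vowel — this pair collapses; all other pairs remain distinct.

o, ɔ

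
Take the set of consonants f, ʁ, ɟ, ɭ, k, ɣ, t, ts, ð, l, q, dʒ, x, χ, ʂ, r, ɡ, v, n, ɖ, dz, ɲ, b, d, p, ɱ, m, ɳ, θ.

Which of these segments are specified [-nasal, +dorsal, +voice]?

Among the inventory, the [-nasal] segments are /f, ʁ, ɟ, ɭ, k, ɣ, t, ts, ð, l, q, dʒ, x, χ, ʂ, r, ɡ, v, ɖ, dz, b, d, p, θ/.
Within that set, [+dorsal] gives /ʁ, ɟ, k, ɣ, q, x, χ, ɡ/.
Within that set, [+voice] leaves /ʁ, ɟ, ɣ, ɡ/.

ʁ, ɟ, ɣ, ɡ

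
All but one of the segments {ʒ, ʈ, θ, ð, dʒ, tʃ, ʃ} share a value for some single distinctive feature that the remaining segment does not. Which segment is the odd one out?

[distributed] groups all but one: /ʃ, ð, θ, dʒ, tʃ, ʒ/ share [+distributed] while /ʈ/ (voiceless retroflex stop) alone is [−distributed]. Removing any other segment would not leave a single-feature class that excludes it.

ʈ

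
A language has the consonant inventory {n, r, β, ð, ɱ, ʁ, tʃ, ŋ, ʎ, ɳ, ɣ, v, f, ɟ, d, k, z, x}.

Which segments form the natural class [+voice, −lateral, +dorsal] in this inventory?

Eliminate segments failing any feature: /n, r, β, ð, ɱ, ɳ, v, d, z/ are [−dorsal]; /tʃ, f, k, x/ are [−voice]; /ʎ/ is [+lateral]. The remaining /ʁ, ŋ, ɣ, ɟ/ satisfy [+voice], [−lateral], [+dorsal].

ʁ, ŋ, ɣ, ɟ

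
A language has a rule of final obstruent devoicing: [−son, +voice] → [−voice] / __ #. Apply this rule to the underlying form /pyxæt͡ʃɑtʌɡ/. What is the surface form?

The only segment in the rule's environment that also matches [−son, +voice] is /ɡ/. Applying [−voice] turns the voiced velar stop into /k/ (voiceless velar stop), giving [pyxæt͡ʃɑtʌk].

[pyxæt͡ʃɑtʌk]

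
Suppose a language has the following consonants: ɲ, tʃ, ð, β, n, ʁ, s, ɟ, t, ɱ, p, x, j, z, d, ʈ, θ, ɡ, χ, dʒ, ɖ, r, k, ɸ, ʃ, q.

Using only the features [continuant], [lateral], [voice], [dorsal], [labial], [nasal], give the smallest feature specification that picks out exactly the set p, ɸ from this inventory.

The class [−voice], [+labial] has exactly /p, ɸ/ as its extension in this inventory. No smaller conjunction from the listed features achieves this: [+labial] alone would also admit /β, ɱ/; [−voice] alone would also admit /tʃ, s, t, x, …/; and checking the remaining single features turns up none with this extension.

[−voice, +labial]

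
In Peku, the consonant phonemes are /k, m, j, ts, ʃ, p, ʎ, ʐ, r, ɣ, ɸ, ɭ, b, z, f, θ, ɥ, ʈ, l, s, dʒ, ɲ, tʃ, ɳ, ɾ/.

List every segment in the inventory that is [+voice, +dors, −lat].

j, ɣ, ɥ, ɲ

Checking each segment against [+voice], [+dorsal], [−lateral]: /j/ (palatal glide), /ɣ/ (voiced velar fricative), /ɥ/ (labial-palatal glide), /ɲ/ (palatal nasal) satisfy every feature; every other segment in the inventory fails at least one.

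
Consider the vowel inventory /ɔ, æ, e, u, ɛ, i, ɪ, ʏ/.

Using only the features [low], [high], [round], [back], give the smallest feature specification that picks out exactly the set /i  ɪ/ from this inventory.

/i, ɪ/ are all [+high], [-round], and no other segment in the inventory matches both values. Dropping any one of them over-generates: [-round] alone would also admit /æ, e, ɛ/; [+high] alone would also admit /u, ʏ/. No other single listed feature picks out exactly this set either, so fewer than two features will not do.

[+high, -round]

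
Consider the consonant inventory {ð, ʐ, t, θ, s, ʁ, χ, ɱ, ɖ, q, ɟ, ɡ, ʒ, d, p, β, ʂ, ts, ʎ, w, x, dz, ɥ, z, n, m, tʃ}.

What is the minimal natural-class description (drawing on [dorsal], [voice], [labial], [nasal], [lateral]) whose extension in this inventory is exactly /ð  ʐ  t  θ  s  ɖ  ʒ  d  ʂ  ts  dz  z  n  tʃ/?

[−labial, −dorsal]

/ð, ʐ, t, θ, s, ɖ, ʒ, d, ʂ, ts, dz, z, n, tʃ/ are all [−labial], [−dorsal], and no other segment in the inventory matches both values. Dropping any one of them over-generates: [−dorsal] alone would also admit /ɱ, p, β, m/; [−labial] alone would also admit /ʁ, χ, q, ɟ, …/. No other single listed feature picks out exactly this set either, so fewer than two features will not do.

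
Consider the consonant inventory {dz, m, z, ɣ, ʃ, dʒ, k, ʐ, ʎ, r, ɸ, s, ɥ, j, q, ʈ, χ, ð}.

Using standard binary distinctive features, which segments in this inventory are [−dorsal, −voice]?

Eliminate segments failing any feature: /dz, m, z, dʒ, ʐ, r, ð/ are [+voice]; /ɣ, k, ʎ, ɥ, j, q, χ/ are [+dorsal]. The remaining /ʃ, ɸ, s, ʈ/ satisfy [−dorsal], [−voice].

ʃ, ɸ, s, ʈ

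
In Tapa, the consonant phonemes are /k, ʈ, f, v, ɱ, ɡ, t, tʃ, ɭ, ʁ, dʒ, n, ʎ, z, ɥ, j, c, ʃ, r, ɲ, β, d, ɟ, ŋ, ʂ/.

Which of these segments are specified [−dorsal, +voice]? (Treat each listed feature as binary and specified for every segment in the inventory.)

Eliminate segments failing any feature: /k, ɡ, ʁ, ʎ, ɥ, j, c, ɲ, ɟ, ŋ/ are [+dorsal]; /ʈ, f, t, tʃ, ʃ, ʂ/ are [−voice]. The remaining /v, ɱ, ɭ, dʒ, n, z, r, β, d/ satisfy [−dorsal], [+voice].

v, ɱ, ɭ, dʒ, n, z, r, β, d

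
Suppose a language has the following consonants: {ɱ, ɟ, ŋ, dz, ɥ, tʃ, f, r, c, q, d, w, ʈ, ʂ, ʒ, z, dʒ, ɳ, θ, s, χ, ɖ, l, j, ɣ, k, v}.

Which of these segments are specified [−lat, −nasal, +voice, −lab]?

ɟ, dz, r, d, ʒ, z, dʒ, ɖ, j, ɣ

Eliminate segments failing any feature: /ɱ, ŋ, ɳ/ are [+nasal]; /ɥ, w, v/ are [+labial]; /tʃ, f, c, q, ʈ, ʂ, θ, s, χ, k/ are [−voice]; /l/ is [+lateral]. The remaining /ɟ, dz, r, d, ʒ, z, dʒ, ɖ, j, ɣ/ satisfy [−lateral], [−nasal], [+voice], [−labial].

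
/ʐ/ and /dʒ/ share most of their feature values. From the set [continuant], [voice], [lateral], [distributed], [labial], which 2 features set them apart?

/ʐ/ is the voiced retroflex fricative and /dʒ/ is the voiced postalveolar affricate. Both are [+voice], [−lateral], [−labial]. /ʐ/ is [+continuant] while /dʒ/ is [−continuant]; /ʐ/ is [−distributed] while /dʒ/ is [+distributed], so the distinguishing features are [continuant], [distributed].

[continuant], [distributed]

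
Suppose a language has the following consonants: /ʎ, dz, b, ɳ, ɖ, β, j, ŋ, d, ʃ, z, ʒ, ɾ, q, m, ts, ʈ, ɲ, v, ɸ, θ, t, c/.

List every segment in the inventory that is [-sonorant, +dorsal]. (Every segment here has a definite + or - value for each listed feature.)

Eliminate segments failing any feature: /ʎ, ɳ, j, ŋ, ɾ, m, ɲ/ are [+sonorant]; /dz, b, ɖ, β, d, ʃ, z, ʒ, ts, ʈ, v, ɸ, θ, t/ are [-dorsal]. The remaining /q, c/ satisfy [-sonorant], [+dorsal].

q, c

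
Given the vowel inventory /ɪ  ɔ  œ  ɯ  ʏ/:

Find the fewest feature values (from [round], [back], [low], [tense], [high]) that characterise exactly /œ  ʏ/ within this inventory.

[−back, +round]

Every target segment is [−back], [+round]; each remaining inventory member fails at least one of these. Each conjunct is needed — [+round] alone would also admit /ɔ/; [−back] alone would also admit /ɪ/ — and no other single listed feature has exactly this extension, so two is the minimum.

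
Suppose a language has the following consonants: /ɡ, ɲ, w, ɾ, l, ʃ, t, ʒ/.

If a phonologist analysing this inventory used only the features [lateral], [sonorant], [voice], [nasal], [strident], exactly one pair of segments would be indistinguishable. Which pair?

w, ɾ

Both /w/ and /ɾ/ are [−lateral], [+sonorant], [+voice], [−nasal], [−strident]. Since the list omits [labial], [round], [coronal] and [dorsal] — which do distinguish the labial-velar glide from the alveolar tap — this pair collapses; all other pairs remain distinct.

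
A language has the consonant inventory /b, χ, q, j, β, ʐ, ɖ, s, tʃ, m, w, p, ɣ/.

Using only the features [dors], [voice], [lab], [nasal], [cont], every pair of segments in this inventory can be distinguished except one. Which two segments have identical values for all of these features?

j, ɣ

Both /j/ and /ɣ/ are [+dorsal], [+voice], [−labial], [−nasal], [+continuant]. Since the list omits [sonorant] and [back] — which do distinguish the palatal glide from the voiced velar fricative — this pair collapses; all other pairs remain distinct.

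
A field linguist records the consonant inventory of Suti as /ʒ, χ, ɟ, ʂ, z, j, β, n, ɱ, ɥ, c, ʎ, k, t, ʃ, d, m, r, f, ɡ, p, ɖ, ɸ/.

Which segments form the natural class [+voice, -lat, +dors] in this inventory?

ɟ, j, ɥ, ɡ

The [+voice] segments are /ʒ, ɟ, z, j, β, n, ɱ, ɥ, ʎ, d, m, r, ɡ, ɖ/.
Then [-lateral] gives /ʒ, ɟ, z, j, β, n, ɱ, ɥ, d, m, r, ɡ, ɖ/.
Among these, [+dorsal] leaves /ɟ, j, ɥ, ɡ/.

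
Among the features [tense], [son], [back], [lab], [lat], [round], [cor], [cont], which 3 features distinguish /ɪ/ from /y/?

[labial], [round], [tense]

/ɪ/ is the high front unrounded lax vowel and /y/ is the high front rounded tense vowel. Both are [+sonorant], [-back], [-lateral], [-coronal], [+continuant]. /ɪ/ is [-labial] while /y/ is [+labial]; /ɪ/ is [-round] while /y/ is [+round]; /ɪ/ is [-tense] while /y/ is [+tense], so the distinguishing features are [labial], [round], [tense].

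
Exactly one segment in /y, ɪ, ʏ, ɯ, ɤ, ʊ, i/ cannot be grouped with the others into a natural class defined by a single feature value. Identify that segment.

ɤ

/ʏ, i, ɪ, y, ɯ, ʊ/ are all [+high], but /ɤ/ (mid back unrounded tense vowel) is [−high]. No other single segment can be removed to leave a set sharing one feature value that the removed segment lacks, so /ɤ/ is the odd one out.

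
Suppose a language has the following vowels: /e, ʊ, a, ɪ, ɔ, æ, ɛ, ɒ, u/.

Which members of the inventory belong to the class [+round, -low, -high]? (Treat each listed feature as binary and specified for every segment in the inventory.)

ɔ

Eliminate segments failing any feature: /e, a, ɪ, æ, ɛ/ are [-round]; /ʊ, u/ are [+high]; /ɒ/ is [+low]. The remaining /ɔ/ satisfy [+round], [-low], [-high].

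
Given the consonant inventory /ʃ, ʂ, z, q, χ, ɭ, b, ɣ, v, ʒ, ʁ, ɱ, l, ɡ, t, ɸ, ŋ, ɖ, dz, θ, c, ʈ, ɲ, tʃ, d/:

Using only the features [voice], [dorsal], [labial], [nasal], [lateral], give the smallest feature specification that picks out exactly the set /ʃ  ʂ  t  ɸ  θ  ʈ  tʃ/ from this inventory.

The class [-voice], [-dorsal] has exactly /ʃ, ʂ, t, ɸ, θ, ʈ, tʃ/ as its extension in this inventory. No smaller conjunction from the listed features achieves this: [-dorsal] alone would also admit /z, ɭ, b, v, …/; [-voice] alone would also admit /q, χ, c/; and checking the remaining single features turns up none with this extension.

[-voice, -dorsal]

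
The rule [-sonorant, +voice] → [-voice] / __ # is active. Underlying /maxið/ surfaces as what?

Only the final segment /ð/ is both word-final and matches the structural description. It is a voiced dental fricative, so [-sonorant, +voice] holds; changing it to [-voice] with all other features held fixed yields /θ/ (voiceless dental fricative). No other segment meets both the structural description and the environment, so the output is [maxiθ].

[maxiθ]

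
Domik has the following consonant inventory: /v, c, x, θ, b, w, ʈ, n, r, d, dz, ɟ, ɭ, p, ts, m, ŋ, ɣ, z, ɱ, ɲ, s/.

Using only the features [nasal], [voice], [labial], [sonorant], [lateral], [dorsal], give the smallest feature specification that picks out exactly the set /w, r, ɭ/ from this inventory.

The class [+sonorant], [−nasal] has exactly /w, r, ɭ/ as its extension in this inventory. No smaller conjunction from the listed features achieves this: [−nasal] alone would also admit /v, c, x, θ, …/; [+sonorant] alone would also admit /n, m, ŋ, ɱ, …/; and checking the remaining single features turns up none with this extension.

[+sonorant, −nasal]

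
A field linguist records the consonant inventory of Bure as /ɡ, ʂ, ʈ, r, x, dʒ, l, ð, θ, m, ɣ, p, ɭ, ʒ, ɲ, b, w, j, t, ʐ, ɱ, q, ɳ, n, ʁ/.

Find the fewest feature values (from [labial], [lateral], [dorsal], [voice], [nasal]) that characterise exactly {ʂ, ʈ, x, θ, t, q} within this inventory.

[−voice, −labial]

/ʂ, ʈ, x, θ, t, q/ are all [−voice], [−labial], and no other segment in the inventory matches both values. Dropping any one of them over-generates: [−labial] alone would also admit /ɡ, r, dʒ, l, …/; [−voice] alone would also admit /p/. No other single listed feature picks out exactly this set either, so fewer than two features will not do.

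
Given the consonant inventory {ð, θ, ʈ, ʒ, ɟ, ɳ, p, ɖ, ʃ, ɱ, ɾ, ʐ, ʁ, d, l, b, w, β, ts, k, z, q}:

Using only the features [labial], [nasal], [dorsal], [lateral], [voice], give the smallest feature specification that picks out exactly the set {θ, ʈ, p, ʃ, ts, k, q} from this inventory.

[−voice]

Every target segment is [−voice] and no other inventory member is, so one feature is enough.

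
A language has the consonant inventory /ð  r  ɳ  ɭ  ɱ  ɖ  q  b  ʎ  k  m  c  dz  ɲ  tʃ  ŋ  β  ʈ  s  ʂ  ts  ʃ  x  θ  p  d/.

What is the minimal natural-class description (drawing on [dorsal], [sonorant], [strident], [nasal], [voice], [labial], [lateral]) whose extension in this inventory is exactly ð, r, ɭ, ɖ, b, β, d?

/ð, r, ɭ, ɖ, b, β, d/ are all [+voice], [-nasal], [-strident], [-dorsal], and no other segment in the inventory matches all four values. Dropping any one of them over-generates: [-nasal, -strident, -dorsal] alone would also admit /ʈ, θ, p/; [+voice, -strident, -dorsal] alone would also admit /ɳ, ɱ, m/; [+voice, -nasal, -dorsal] alone would also admit /dz/; [+voice, -nasal, -strident] alone would also admit /ʎ/. No other combination of three listed features picks out exactly this set either, so fewer than four features will not do.

[+voice, -nasal, -strident, -dorsal]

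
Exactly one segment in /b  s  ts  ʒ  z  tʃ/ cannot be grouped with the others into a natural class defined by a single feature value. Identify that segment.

The remaining segments after removing /b/ share [+strident]; /b/ (voiced bilabial stop) is [-strident]. For every other candidate removal, the leftover set fails to share any single feature value that the removed segment lacks.

b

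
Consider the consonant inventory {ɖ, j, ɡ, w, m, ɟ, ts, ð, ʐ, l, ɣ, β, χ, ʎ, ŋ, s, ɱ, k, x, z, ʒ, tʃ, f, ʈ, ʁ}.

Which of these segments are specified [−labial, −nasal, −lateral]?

Eliminate segments failing any feature: /w, m, β, ɱ, f/ are [+labial]; /l, ʎ/ are [+lateral]; /ŋ/ is [+nasal]. The remaining /ɖ, j, ɡ, ɟ, ts, ð, ʐ, ɣ, χ, s, k, x, z, ʒ, tʃ, ʈ, ʁ/ satisfy [−labial], [−nasal], [−lateral].

ɖ, j, ɡ, ɟ, ts, ð, ʐ, ɣ, χ, s, k, x, z, ʒ, tʃ, ʈ, ʁ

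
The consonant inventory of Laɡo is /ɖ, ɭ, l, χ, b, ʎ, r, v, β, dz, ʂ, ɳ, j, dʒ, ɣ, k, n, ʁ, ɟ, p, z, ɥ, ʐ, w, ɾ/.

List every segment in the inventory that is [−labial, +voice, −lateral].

Eliminate segments failing any feature: /ɭ, l, ʎ/ are [+lateral]; /χ, ʂ, k/ are [−voice]; /b, v, β, p, ɥ, w/ are [+labial]. The remaining /ɖ, r, dz, ɳ, j, dʒ, ɣ, n, ʁ, ɟ, z, ʐ, ɾ/ satisfy [−labial], [+voice], [−lateral].

ɖ, r, dz, ɳ, j, dʒ, ɣ, n, ʁ, ɟ, z, ʐ, ɾ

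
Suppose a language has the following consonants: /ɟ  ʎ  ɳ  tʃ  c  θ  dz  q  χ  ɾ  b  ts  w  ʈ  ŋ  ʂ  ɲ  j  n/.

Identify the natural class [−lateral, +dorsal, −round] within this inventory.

ɟ, c, q, χ, ŋ, ɲ, j

The [−lateral] segments are /ɟ, ɳ, tʃ, c, θ, dz, q, χ, ɾ, b, ts, w, ʈ, ŋ, ʂ, ɲ, j, n/.
Intersecting with [+dorsal] gives /ɟ, c, q, χ, w, ŋ, ɲ, j/.
Among these, [−round] leaves /ɟ, c, q, χ, ŋ, ɲ, j/.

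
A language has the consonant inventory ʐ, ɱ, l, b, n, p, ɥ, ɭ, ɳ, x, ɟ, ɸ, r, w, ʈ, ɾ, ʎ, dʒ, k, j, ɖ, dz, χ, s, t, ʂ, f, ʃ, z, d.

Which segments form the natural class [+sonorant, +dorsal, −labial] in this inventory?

ʎ, j

Checking each segment against [+sonorant], [+dorsal], [−labial]: /ʎ/ (palatal lateral approximant), /j/ (palatal glide) satisfy every feature; every other segment in the inventory fails at least one.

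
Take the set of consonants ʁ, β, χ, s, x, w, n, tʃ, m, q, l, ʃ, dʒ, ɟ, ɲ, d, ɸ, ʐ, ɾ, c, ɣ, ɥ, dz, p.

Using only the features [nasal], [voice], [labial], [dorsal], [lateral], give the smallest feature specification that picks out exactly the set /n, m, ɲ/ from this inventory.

[+nasal]

/n, m, ɲ/ are exactly the [+nasal] segments in the inventory, so a single feature suffices.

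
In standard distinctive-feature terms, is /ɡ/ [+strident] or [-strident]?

/ɡ/ is the voiced velar stop, hence [-strident].

[-strident]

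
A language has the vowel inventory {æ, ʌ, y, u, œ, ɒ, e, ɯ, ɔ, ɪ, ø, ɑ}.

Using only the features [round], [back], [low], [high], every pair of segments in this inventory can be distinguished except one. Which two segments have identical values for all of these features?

ø, œ

/ø/ (mid front rounded tense vowel) and /œ/ (mid front rounded lax vowel) are both [+round], [−back], [−low], [−high], so none of the listed features separates them. (They do differ in [tense], which is not among the given features.) Every other pair in the inventory differs on at least one listed feature.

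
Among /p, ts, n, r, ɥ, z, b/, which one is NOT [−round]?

ɥ

/ɥ/ is the labial-palatal glide, which is [+round]; the rest — /r, n, z, p, b, ts/ — are [−round].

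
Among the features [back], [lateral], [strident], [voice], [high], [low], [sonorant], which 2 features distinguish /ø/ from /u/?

[high], [back]

/ø/ (mid front rounded tense vowel) and /u/ (high back rounded tense vowel) agree on [-lateral], [-strident], [+voice], [-low], [+sonorant]. They differ on [high] (/ø/ [-], /u/ [+]), [back] (/ø/ [-], /u/ [+]).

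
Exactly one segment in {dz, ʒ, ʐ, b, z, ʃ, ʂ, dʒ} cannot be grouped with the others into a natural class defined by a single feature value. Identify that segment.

[strident] (equivalently [labial], [coronal]) groups all but one: /ʒ, ʃ, dz, ʐ, z, ʂ, dʒ/ share [+strident] while /b/ (voiced bilabial stop) alone is [−strident]. Removing any other segment would not leave a single-feature class that excludes it.

b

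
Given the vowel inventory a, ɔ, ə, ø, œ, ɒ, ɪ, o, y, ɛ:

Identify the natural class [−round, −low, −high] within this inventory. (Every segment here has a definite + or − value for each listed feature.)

ə, ɛ

Checking each segment against [−round], [−low], [−high]: /ə/ (mid central vowel (schwa)), /ɛ/ (mid front unrounded lax vowel) satisfy every feature; every other segment in the inventory fails at least one.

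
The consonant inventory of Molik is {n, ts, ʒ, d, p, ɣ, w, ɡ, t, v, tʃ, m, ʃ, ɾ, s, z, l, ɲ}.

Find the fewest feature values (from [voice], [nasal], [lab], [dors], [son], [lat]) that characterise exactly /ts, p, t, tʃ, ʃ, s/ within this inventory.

/ts, p, t, tʃ, ʃ, s/ are exactly the [-voice] segments in the inventory, so a single feature suffices.

[-voice]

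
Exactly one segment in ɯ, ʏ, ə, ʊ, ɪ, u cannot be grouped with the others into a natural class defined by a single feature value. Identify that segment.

ə

[high] groups all but one: /u, ʊ, ɪ, ʏ, ɯ/ share [+high] while /ə/ (mid central vowel (schwa)) alone is [−high]. Removing any other segment would not leave a single-feature class that excludes it.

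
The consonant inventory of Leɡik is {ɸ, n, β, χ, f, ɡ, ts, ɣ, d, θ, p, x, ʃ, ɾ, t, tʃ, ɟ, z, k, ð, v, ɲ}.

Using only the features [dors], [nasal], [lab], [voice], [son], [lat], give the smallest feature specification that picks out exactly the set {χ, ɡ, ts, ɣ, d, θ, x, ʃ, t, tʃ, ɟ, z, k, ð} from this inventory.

[−son, −lab]

/χ, ɡ, ts, ɣ, d, θ, x, ʃ, t, tʃ, ɟ, z, k, ð/ are all [−sonorant], [−labial], and no other segment in the inventory matches both values. Dropping any one of them over-generates: [−labial] alone would also admit /n, ɾ, ɲ/; [−sonorant] alone would also admit /ɸ, β, f, p, …/. No other single listed feature picks out exactly this set either, so fewer than two features will not do.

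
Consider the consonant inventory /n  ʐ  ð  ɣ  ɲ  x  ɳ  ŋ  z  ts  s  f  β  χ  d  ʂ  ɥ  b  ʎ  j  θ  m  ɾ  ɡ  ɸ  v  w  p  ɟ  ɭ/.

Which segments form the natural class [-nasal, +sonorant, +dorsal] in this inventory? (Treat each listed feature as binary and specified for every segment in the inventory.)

Eliminate segments failing any feature: /n, ɲ, ɳ, ŋ, m/ are [+nasal]; /ʐ, ð, ɣ, x, z, ts, s, f, β, χ, d, ʂ, b, θ, ɡ, ɸ, v, p, ɟ/ are [-sonorant]; /ɾ, ɭ/ are [-dorsal]. The remaining /ɥ, ʎ, j, w/ satisfy [-nasal], [+sonorant], [+dorsal].

ɥ, ʎ, j, w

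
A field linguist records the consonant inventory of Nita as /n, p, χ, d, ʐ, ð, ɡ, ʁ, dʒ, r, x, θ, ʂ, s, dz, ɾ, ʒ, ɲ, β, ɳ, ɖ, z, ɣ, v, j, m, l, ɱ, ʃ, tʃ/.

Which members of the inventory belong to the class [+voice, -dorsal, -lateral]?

n, d, ʐ, ð, dʒ, r, dz, ɾ, ʒ, β, ɳ, ɖ, z, v, m, ɱ

Eliminate segments failing any feature: /p, χ, x, θ, ʂ, s, ʃ, tʃ/ are [-voice]; /ɡ, ʁ, ɲ, ɣ, j/ are [+dorsal]; /l/ is [+lateral]. The remaining /n, d, ʐ, ð, dʒ, r, dz, ɾ, ʒ, β, ɳ, ɖ, z, v, m, ɱ/ satisfy [+voice], [-dorsal], [-lateral].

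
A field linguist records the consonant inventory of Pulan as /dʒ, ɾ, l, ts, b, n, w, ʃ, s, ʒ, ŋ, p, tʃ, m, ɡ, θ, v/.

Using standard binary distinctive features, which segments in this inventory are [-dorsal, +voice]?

dʒ, ɾ, l, b, n, ʒ, m, v

Eliminate segments failing any feature: /ts, ʃ, s, p, tʃ, θ/ are [-voice]; /w, ŋ, ɡ/ are [+dorsal]. The remaining /dʒ, ɾ, l, b, n, ʒ, m, v/ satisfy [-dorsal], [+voice].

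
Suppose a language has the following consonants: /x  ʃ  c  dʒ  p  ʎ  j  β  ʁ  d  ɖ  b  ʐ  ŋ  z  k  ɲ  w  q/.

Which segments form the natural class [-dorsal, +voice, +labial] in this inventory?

β, b

Checking each segment against [-dorsal], [+voice], [+labial]: /β/ (voiced bilabial fricative), /b/ (voiced bilabial stop) satisfy every feature; every other segment in the inventory fails at least one.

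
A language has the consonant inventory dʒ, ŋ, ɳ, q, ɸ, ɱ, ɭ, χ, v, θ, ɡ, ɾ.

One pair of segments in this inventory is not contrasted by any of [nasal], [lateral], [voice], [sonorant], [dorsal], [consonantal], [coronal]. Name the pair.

/χ/ (voiceless uvular fricative) and /q/ (voiceless uvular stop) are both [-nasal], [-lateral], [-voice], [-sonorant], [+dorsal], [+consonantal], [-coronal], so none of the listed features separates them. (They do differ in [continuant], which is not among the given features.) Every other pair in the inventory differs on at least one listed feature.

χ, q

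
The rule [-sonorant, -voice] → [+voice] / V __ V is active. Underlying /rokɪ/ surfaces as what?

/k/ satisfies [-sonorant, -voice] and sits in V __ V. The [+voice] counterpart of the voiceless velar stop is /ɡ/. Other segments in /rokɪ/ either fail the structural description or are not in the environment, so the surface form is [roɡɪ].

[roɡɪ]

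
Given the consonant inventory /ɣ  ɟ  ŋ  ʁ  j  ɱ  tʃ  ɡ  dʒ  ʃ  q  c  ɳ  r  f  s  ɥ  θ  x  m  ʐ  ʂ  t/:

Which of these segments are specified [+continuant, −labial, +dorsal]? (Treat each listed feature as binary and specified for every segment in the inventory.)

ɣ, ʁ, j, x

Checking each segment against [+continuant], [−labial], [+dorsal]: /ɣ/ (voiced velar fricative), /ʁ/ (voiced uvular fricative), /j/ (palatal glide), /x/ (voiceless velar fricative) satisfy every feature; every other segment in the inventory fails at least one.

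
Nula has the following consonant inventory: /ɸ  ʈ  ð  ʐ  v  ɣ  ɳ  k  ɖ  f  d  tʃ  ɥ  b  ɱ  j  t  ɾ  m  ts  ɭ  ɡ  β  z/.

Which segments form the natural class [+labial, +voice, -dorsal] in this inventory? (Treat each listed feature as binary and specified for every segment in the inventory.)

v, b, ɱ, m, β

Checking each segment against [+labial], [+voice], [-dorsal]: /v/ (voiced labiodental fricative), /b/ (voiced bilabial stop), /ɱ/ (labiodental nasal), /m/ (bilabial nasal), /β/ (voiced bilabial fricative) satisfy every feature; every other segment in the inventory fails at least one.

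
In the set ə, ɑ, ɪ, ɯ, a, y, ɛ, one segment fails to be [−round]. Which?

Every segment except /y/ is [−round]. /y/ (high front rounded tense vowel) is [+round], so it is the exception.

y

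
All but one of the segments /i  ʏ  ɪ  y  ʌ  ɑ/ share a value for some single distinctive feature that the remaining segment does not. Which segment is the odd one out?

ɑ

The remaining segments after removing /ɑ/ share [-low]; /ɑ/ (low back unrounded vowel) is [+low]. For every other candidate removal, the leftover set fails to share any single feature value that the removed segment lacks.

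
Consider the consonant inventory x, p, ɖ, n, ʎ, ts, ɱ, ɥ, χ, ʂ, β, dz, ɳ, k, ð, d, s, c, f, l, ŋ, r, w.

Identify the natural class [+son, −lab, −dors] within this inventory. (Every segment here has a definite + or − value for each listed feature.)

n, ɳ, l, r

Checking each segment against [+sonorant], [−labial], [−dorsal]: /n/ (alveolar nasal), /ɳ/ (retroflex nasal), /l/ (alveolar lateral approximant), /r/ (alveolar trill) satisfy every feature; every other segment in the inventory fails at least one.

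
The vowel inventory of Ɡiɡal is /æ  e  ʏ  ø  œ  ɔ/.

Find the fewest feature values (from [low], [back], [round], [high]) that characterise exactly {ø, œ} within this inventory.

/ø, œ/ are all [−high], [−back], [+round], and no other segment in the inventory matches all three values. Dropping any one of them over-generates: [−back, +round] alone would also admit /ʏ/; [−high, +round] alone would also admit /ɔ/; [−high, −back] alone would also admit /æ, e/. No other combination of two listed features picks out exactly this set either, so fewer than three features will not do.

[−high, −back, +round]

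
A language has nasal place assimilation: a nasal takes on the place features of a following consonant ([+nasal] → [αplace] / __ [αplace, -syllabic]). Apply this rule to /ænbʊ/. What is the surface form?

[æmbʊ]

In /ænbʊ/, the nasal /n/ precedes /b/, which is [+labial]. The nasal assimilates in place, becoming the [+labial] nasal /m/. The surface form is [æmbʊ].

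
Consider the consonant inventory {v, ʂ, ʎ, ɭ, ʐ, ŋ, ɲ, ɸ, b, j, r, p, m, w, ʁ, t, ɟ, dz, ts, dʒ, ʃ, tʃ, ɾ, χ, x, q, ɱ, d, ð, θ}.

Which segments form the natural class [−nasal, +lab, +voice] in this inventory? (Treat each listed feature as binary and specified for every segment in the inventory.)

v, b, w

Among the inventory, the [−nasal] segments are /v, ʂ, ʎ, ɭ, ʐ, ɸ, b, j, r, p, w, ʁ, t, ɟ, dz, ts, dʒ, ʃ, tʃ, ɾ, χ, x, q, d, ð, θ/.
Within that set, [+labial] gives /v, ɸ, b, p, w/.
Within that set, [+voice] leaves /v, b, w/.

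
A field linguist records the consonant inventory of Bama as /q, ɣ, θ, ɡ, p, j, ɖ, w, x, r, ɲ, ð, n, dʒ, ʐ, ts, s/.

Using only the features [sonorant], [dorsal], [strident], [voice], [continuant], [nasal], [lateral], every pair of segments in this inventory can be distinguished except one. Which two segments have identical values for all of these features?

w, j

/w/ (labial-velar glide) and /j/ (palatal glide) are both [+sonorant], [+dorsal], [−strident], [+voice], [+continuant], [−nasal], [−lateral], so none of the listed features separates them. (They do differ in [labial], [round] and [back], which are not among the given features.) Every other pair in the inventory differs on at least one listed feature.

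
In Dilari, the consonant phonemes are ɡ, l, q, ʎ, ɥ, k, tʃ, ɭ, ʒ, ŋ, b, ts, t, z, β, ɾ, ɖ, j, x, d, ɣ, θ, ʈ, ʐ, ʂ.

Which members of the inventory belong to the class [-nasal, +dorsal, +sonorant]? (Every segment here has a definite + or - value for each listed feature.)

Eliminate segments failing any feature: /ɡ, q, k, x, ɣ/ are [-sonorant]; /l, tʃ, ɭ, ʒ, b, ts, t, z, β, ɾ, ɖ, d, θ, ʈ, ʐ, ʂ/ are [-dorsal]; /ŋ/ is [+nasal]. The remaining /ʎ, ɥ, j/ satisfy [-nasal], [+dorsal], [+sonorant].

ʎ, ɥ, j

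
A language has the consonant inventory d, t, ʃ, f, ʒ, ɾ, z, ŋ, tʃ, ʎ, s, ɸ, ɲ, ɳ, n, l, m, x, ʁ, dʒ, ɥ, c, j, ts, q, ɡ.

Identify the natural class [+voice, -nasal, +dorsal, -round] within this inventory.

ʎ, ʁ, j, ɡ

Checking each segment against [+voice], [-nasal], [+dorsal], [-round]: /ʎ/ (palatal lateral approximant), /ʁ/ (voiced uvular fricative), /j/ (palatal glide), /ɡ/ (voiced velar stop) satisfy every feature; every other segment in the inventory fails at least one.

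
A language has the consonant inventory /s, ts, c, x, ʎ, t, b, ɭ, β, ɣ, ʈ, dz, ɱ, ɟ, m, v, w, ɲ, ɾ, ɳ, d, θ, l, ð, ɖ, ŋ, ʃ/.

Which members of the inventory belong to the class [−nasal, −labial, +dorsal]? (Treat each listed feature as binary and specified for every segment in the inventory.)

The [−nasal] segments are /s, ts, c, x, ʎ, t, b, ɭ, β, ɣ, ʈ, dz, ɟ, v, w, ɾ, d, θ, l, ð, ɖ, ʃ/.
Then [−labial] gives /s, ts, c, x, ʎ, t, ɭ, ɣ, ʈ, dz, ɟ, ɾ, d, θ, l, ð, ɖ, ʃ/.
Of those, [+dorsal] leaves /c, x, ʎ, ɣ, ɟ/.

c, x, ʎ, ɣ, ɟ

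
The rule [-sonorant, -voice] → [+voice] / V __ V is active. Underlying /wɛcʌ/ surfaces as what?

[wɛɟʌ]

The only segment in the rule's environment that also matches [-sonorant, -voice] is /c/. Applying [+voice] turns the voiceless palatal stop into /ɟ/ (voiced palatal stop), giving [wɛɟʌ].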